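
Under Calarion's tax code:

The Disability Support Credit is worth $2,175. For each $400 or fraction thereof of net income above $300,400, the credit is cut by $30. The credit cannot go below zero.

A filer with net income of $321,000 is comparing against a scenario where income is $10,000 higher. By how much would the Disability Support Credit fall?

At $321,000 — income exceeds $300,400 by $20,600, which is 52 full-or-partial $400 increments; reduction = 52 × $30 = $1,560, leaving $615.
At $331,000 — income exceeds $300,400 by $30,600 → 77 increments × $30 = $2,310 ≥ base, so the credit is $0.
Lost: $615 − $0 = $615.

$615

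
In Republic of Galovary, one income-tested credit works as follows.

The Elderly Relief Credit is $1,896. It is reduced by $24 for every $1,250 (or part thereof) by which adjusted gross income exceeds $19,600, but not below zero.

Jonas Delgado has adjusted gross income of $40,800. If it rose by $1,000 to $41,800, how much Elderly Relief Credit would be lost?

At $40,800 — income exceeds $19,600 by $21,200, which is 17 full-or-partial $1,250 increments; reduction = 17 × $24 = $408, leaving $1,488.
At $41,800 — income exceeds $19,600 by $22,200, which is 18 full-or-partial $1,250 increments; reduction = 18 × $24 = $432, leaving $1,464.
Lost: $1,488 − $1,464 = $24.

$24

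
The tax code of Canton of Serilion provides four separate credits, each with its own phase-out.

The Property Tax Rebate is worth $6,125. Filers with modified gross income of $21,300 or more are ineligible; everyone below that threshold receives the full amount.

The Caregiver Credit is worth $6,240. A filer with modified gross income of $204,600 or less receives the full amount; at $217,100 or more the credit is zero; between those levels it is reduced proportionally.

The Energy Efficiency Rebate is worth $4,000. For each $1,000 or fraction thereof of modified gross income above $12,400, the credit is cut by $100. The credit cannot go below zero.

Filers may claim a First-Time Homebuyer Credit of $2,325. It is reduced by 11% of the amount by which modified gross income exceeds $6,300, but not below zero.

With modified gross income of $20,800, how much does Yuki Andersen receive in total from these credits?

Property Tax Rebate: $20,800 is below the $21,300 cutoff, so the full $6,125 applies.
Caregiver Credit: $20,800 is at or below the $204,600 threshold, so the full $6,240 applies.
Energy Efficiency Rebate: income exceeds $12,400 by $8,400, which is 9 full-or-partial $1,000 increments; reduction = 9 × $100 = $900, leaving $3,100.
First-Time Homebuyer Credit: 11% of the $14,500 excess over $6,300 is $1,595; credit = $2,325 − $1,595 = $730.
Total: $6,125 + $6,240 + $3,100 + $730 = $16,195.

$16,195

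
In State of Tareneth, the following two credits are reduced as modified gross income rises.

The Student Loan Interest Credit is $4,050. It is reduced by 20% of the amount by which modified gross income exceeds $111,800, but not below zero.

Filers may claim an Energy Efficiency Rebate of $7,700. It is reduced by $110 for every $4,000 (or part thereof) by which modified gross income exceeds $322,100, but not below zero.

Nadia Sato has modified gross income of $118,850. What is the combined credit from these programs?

$10,340

Student Loan Interest Credit: 20% of the $7,050 excess over $111,800 is $1,410; credit = $4,050 − $1,410 = $2,640.
Energy Efficiency Rebate: $118,850 is at or below the $322,100 threshold, so the full $7,700 applies.
Total: $2,640 + $7,700 = $10,340.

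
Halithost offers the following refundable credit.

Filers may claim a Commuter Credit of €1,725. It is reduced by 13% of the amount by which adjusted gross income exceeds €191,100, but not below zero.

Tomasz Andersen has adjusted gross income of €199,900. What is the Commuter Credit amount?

€581

Commuter Credit: 13% of the €8,800 excess over €191,100 is €1,144; credit = €1,725 − €1,144 = €581.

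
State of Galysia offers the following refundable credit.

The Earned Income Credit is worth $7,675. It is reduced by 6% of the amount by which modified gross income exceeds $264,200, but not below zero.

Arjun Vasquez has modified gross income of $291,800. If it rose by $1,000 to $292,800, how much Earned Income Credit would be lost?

At $291,800 — 6% of the $27,600 excess over $264,200 is $1,656; credit = $7,675 − $1,656 = $6,019.
At $292,800 — 6% of the $28,600 excess over $264,200 is $1,716; credit = $7,675 − $1,716 = $5,959.
Lost: $6,019 − $5,959 = $60.

$60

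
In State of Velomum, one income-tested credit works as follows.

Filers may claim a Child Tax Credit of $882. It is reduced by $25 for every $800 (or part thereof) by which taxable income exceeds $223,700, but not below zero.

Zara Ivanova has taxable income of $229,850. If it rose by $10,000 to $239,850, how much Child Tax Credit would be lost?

$325

At $229,850 — income exceeds $223,700 by $6,150, which is 8 full-or-partial $800 increments; reduction = 8 × $25 = $200, leaving $682.
At $239,850 — income exceeds $223,700 by $16,150, which is 21 full-or-partial $800 increments; reduction = 21 × $25 = $525, leaving $357.
Lost: $682 − $357 = $325.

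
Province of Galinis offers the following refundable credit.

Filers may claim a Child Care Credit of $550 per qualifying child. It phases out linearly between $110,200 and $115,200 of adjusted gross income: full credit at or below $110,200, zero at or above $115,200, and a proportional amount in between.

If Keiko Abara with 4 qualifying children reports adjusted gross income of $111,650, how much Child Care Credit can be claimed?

$1,562

Child Care Credit: base = 4 × $550 = $2,200. $111,650 is $1,450 into a $5,000 phase-out range, leaving 3,550/5,000 of the credit: $2,200 × 3,550/5,000 = $1,562.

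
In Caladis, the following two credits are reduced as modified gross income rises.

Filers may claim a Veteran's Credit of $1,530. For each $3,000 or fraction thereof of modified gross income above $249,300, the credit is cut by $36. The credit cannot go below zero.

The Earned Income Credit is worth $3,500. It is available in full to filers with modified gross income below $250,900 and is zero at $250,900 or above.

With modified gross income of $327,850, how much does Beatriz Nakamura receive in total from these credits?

Veteran's Credit: income exceeds $249,300 by $78,550, which is 27 full-or-partial $3,000 increments; reduction = 27 × $36 = $972, leaving $558.
Earned Income Credit: $327,850 meets or exceeds the $250,900 cutoff, so the credit is $0.
Total: $558 + $0 = $558.

$558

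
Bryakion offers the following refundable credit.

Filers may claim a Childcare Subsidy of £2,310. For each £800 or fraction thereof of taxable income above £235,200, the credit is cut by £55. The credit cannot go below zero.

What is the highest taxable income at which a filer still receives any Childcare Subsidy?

£268,000

After 41 increments the reduction is 41 × £55 = £2,255, leaving £55; one more increment wipes it out. Increment 41 ends at excess 41 × £800 = £32,800, so the highest qualifying income is £235,200 + £32,800 = £268,000.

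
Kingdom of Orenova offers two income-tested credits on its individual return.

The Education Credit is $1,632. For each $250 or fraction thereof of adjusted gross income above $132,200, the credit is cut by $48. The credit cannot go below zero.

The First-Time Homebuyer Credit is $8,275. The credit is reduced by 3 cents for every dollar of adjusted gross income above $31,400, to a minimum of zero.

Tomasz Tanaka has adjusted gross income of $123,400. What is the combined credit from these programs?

Education Credit: $123,400 is at or below the $132,200 threshold, so the full $1,632 applies.
First-Time Homebuyer Credit: 3% of the $92,000 excess over $31,400 is $2,760; credit = $8,275 − $2,760 = $5,515.
Total: $1,632 + $5,515 = $7,147.

$7,147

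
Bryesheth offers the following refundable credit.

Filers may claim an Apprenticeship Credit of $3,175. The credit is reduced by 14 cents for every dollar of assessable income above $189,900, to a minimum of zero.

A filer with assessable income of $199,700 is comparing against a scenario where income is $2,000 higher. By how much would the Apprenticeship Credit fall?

$280

At $199,700 — 14% of the $9,800 excess over $189,900 is $1,372; credit = $3,175 − $1,372 = $1,803.
At $201,700 — 14% of the $11,800 excess over $189,900 is $1,652; credit = $3,175 − $1,652 = $1,523.
Lost: $1,803 − $1,523 = $280.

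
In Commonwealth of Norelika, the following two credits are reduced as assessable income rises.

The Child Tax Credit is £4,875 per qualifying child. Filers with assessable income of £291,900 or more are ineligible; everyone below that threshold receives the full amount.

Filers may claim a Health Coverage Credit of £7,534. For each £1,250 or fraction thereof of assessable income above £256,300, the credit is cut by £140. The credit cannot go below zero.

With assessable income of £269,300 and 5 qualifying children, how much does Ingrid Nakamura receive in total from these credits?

£30,369

Child Tax Credit: base = 5 × £4,875 = £24,375. £269,300 is below the £291,900 cutoff, so the full £24,375 applies.
Health Coverage Credit: income exceeds £256,300 by £13,000, which is 11 full-or-partial £1,250 increments; reduction = 11 × £140 = £1,540, leaving £5,994.
Total: £24,375 + £5,994 = £30,369.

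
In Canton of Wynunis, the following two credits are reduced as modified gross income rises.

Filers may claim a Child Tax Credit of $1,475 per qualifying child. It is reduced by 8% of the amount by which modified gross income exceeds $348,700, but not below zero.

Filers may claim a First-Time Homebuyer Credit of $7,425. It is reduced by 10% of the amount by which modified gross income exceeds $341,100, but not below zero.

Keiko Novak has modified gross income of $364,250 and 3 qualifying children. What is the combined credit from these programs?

Child Tax Credit: base = 3 × $1,475 = $4,425. 8% of the $15,550 excess over $348,700 is $1,244; credit = $4,425 − $1,244 = $3,181.
First-Time Homebuyer Credit: 10% of the $23,150 excess over $341,100 is $2,315; credit = $7,425 − $2,315 = $5,110.
Total: $3,181 + $5,110 = $8,291.

$8,291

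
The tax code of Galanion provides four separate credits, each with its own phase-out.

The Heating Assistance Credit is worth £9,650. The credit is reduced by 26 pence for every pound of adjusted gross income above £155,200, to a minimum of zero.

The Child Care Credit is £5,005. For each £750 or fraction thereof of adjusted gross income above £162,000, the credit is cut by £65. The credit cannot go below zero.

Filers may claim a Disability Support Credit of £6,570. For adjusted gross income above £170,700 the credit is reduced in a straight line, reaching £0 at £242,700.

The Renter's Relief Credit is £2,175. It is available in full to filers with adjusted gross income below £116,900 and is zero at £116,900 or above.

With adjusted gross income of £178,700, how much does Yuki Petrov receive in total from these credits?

£12,890

Heating Assistance Credit: 26% of the £23,500 excess over £155,200 is £6,110; credit = £9,650 − £6,110 = £3,540.
Child Care Credit: income exceeds £162,000 by £16,700, which is 23 full-or-partial £750 increments; reduction = 23 × £65 = £1,495, leaving £3,510.
Disability Support Credit: £178,700 is £8,000 into a £72,000 phase-out range, leaving 64,000/72,000 of the credit: £6,570 × 64,000/72,000 = £5,840.
Renter's Relief Credit: £178,700 meets or exceeds the £116,900 cutoff, so the credit is £0.
Total: £3,540 + £3,510 + £5,840 + £0 = £12,890.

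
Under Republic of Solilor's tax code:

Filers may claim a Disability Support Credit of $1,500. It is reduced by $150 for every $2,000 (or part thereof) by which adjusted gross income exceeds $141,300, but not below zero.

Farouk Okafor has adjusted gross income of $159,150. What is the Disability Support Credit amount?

Disability Support Credit: income exceeds $141,300 by $17,850, which is 9 full-or-partial $2,000 increments; reduction = 9 × $150 = $1,350, leaving $150.

$150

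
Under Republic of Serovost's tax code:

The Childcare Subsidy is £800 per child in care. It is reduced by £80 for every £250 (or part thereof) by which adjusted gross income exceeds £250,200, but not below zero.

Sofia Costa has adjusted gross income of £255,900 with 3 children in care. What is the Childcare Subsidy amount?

£560

Childcare Subsidy: base = 3 × £800 = £2,400. income exceeds £250,200 by £5,700, which is 23 full-or-partial £250 increments; reduction = 23 × £80 = £1,840, leaving £560.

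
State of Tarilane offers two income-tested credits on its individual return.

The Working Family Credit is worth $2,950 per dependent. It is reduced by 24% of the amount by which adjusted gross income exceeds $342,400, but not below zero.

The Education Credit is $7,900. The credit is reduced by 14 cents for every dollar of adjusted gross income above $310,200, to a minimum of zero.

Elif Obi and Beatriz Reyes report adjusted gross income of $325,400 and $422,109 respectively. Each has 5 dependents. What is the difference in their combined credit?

$20,522

Elif ($325,400): Working Family Credit: base = 5 × $2,950 = $14,750. $325,400 is at or below the $342,400 threshold, so the full $14,750 applies. Education Credit: 14% of the $15,200 excess over $310,200 is $2,128; credit = $7,900 − $2,128 = $5,772. total $14,750 + $5,772 = $20,522
Beatriz ($422,109): Working Family Credit: base = 5 × $2,950 = $14,750. 24% of the $79,709 excess over $342,400 is $19,130.16 ≥ base, so the credit is $0. Education Credit: 14% of the $111,909 excess over $310,200 is $15,667.26 ≥ base, so the credit is $0. total $0 + $0 = $0
Difference: |$20,522 − $0| = $20,522.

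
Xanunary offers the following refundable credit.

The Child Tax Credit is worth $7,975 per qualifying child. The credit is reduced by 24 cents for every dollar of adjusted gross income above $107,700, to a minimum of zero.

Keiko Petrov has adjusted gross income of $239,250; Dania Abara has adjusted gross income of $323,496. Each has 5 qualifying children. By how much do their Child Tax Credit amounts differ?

$8,303

Keiko ($239,250): Child Tax Credit: base = 5 × $7,975 = $39,875. 24% of the $131,550 excess over $107,700 is $31,572; credit = $39,875 − $31,572 = $8,303.
Dania ($323,496): Child Tax Credit: base = 5 × $7,975 = $39,875. 24% of the $215,796 excess over $107,700 is $51,791.04 ≥ base, so the credit is $0.
Difference: |$8,303 − $0| = $8,303.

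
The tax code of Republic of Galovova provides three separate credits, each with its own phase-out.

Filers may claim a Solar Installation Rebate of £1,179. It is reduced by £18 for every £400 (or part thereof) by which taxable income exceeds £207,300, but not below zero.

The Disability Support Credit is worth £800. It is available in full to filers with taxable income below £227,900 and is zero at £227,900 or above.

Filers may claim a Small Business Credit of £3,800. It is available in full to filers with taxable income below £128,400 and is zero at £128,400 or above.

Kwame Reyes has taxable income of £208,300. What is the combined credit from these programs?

Solar Installation Rebate: income exceeds £207,300 by £1,000, which is 3 full-or-partial £400 increments; reduction = 3 × £18 = £54, leaving £1,125.
Disability Support Credit: £208,300 is below the £227,900 cutoff, so the full £800 applies.
Small Business Credit: £208,300 meets or exceeds the £128,400 cutoff, so the credit is £0.
Total: £1,125 + £800 + £0 = £1,925.

£1,925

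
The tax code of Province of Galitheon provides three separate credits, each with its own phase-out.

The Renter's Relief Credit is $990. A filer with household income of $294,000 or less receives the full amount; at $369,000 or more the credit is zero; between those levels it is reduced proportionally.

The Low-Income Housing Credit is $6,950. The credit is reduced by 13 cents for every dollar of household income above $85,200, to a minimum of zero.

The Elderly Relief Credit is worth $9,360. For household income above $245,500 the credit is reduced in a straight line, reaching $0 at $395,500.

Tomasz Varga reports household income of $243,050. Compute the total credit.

$10,350

Renter's Relief Credit: $243,050 is at or below the $294,000 threshold, so the full $990 applies.
Low-Income Housing Credit: 13% of the $157,850 excess over $85,200 is $20,520.50 ≥ base, so the credit is $0.
Elderly Relief Credit: $243,050 is at or below the $245,500 threshold, so the full $9,360 applies.
Total: $990 + $0 + $9,360 = $10,350.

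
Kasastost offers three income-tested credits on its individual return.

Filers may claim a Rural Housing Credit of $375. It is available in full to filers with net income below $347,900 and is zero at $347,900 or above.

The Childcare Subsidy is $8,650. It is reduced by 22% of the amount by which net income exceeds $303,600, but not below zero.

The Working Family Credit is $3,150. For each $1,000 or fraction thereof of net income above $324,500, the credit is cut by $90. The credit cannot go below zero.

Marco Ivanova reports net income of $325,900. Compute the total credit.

Rural Housing Credit: $325,900 is below the $347,900 cutoff, so the full $375 applies.
Childcare Subsidy: 22% of the $22,300 excess over $303,600 is $4,906; credit = $8,650 − $4,906 = $3,744.
Working Family Credit: income exceeds $324,500 by $1,400, which is 2 full-or-partial $1,000 increments; reduction = 2 × $90 = $180, leaving $2,970.
Total: $375 + $3,744 + $2,970 = $7,089.

$7,089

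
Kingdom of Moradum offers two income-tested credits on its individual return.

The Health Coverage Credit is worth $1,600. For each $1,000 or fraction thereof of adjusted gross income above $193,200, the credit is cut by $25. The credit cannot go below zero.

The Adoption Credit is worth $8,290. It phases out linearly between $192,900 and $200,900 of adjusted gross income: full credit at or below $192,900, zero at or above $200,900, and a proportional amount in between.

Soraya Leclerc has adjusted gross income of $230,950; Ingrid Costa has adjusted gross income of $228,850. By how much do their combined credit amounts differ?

Soraya ($230,950): Health Coverage Credit: income exceeds $193,200 by $37,750, which is 38 full-or-partial $1,000 increments; reduction = 38 × $25 = $950, leaving $650. Adoption Credit: $230,950 is at or above $200,900, so the credit is $0. total $650 + $0 = $650
Ingrid ($228,850): Health Coverage Credit: income exceeds $193,200 by $35,650, which is 36 full-or-partial $1,000 increments; reduction = 36 × $25 = $900, leaving $700. Adoption Credit: $228,850 is at or above $200,900, so the credit is $0. total $700 + $0 = $700
Difference: |$650 − $700| = $50.

$50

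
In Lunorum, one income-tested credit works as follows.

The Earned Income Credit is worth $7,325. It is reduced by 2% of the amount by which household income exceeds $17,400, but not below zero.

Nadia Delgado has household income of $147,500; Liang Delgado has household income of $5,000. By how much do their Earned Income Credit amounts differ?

Nadia ($147,500): Earned Income Credit: 2% of the $130,100 excess over $17,400 is $2,602; credit = $7,325 − $2,602 = $4,723.
Liang ($5,000): Earned Income Credit: $5,000 is at or below the $17,400 threshold, so the full $7,325 applies.
Difference: |$4,723 − $7,325| = $2,602.

$2,602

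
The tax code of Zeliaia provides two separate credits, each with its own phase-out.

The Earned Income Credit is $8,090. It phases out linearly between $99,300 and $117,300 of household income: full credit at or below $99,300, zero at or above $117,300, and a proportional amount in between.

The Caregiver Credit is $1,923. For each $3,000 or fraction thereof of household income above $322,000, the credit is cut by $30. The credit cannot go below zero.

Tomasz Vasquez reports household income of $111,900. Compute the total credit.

$4,350

Earned Income Credit: $111,900 is $12,600 into a $18,000 phase-out range, leaving 5,400/18,000 of the credit: $8,090 × 5,400/18,000 = $2,427.
Caregiver Credit: $111,900 is at or below the $322,000 threshold, so the full $1,923 applies.
Total: $2,427 + $1,923 = $4,350.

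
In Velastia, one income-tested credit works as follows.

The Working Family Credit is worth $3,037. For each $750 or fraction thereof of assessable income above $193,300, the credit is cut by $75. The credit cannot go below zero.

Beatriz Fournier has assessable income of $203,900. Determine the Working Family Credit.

$1,912

Working Family Credit: income exceeds $193,300 by $10,600, which is 15 full-or-partial $750 increments; reduction = 15 × $75 = $1,125, leaving $1,912.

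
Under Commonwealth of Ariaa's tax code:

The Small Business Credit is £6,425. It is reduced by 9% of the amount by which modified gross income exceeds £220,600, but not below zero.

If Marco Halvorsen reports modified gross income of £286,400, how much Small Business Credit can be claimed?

Small Business Credit: 9% of the £65,800 excess over £220,600 is £5,922; credit = £6,425 − £5,922 = £503.

£503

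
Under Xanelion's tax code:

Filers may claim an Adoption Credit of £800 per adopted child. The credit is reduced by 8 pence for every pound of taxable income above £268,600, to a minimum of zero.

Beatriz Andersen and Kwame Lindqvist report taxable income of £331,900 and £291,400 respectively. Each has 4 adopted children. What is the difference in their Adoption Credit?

£1,376

Beatriz (£331,900): Adoption Credit: base = 4 × £800 = £3,200. 8% of the £63,300 excess over £268,600 is £5,064 ≥ base, so the credit is £0.
Kwame (£291,400): Adoption Credit: base = 4 × £800 = £3,200. 8% of the £22,800 excess over £268,600 is £1,824; credit = £3,200 − £1,824 = £1,376.
Difference: |£0 − £1,376| = £1,376.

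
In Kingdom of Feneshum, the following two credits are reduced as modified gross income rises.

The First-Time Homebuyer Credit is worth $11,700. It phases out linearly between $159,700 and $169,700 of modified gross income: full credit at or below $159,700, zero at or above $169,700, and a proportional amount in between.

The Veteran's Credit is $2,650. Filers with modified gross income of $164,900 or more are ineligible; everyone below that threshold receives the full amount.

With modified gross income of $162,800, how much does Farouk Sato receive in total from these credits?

First-Time Homebuyer Credit: $162,800 is $3,100 into a $10,000 phase-out range, leaving 6,900/10,000 of the credit: $11,700 × 6,900/10,000 = $8,073.
Veteran's Credit: $162,800 is below the $164,900 cutoff, so the full $2,650 applies.
Total: $8,073 + $2,650 = $10,723.

$10,723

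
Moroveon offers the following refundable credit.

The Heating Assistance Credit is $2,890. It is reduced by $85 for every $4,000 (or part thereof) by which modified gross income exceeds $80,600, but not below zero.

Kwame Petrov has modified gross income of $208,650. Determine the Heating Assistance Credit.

Heating Assistance Credit: income exceeds $80,600 by $128,050, which is 33 full-or-partial $4,000 increments; reduction = 33 × $85 = $2,805, leaving $85.

$85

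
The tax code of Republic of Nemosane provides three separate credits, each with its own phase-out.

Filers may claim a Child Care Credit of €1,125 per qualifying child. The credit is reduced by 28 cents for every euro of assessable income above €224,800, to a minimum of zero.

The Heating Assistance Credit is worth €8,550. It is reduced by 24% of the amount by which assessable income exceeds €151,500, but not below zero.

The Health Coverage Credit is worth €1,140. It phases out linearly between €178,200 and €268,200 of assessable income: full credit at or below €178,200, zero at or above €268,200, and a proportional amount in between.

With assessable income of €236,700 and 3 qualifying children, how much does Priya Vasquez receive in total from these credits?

€442

Child Care Credit: base = 3 × €1,125 = €3,375. 28% of the €11,900 excess over €224,800 is €3,332; credit = €3,375 − €3,332 = €43.
Heating Assistance Credit: 24% of the €85,200 excess over €151,500 is €20,448 ≥ base, so the credit is €0.
Health Coverage Credit: €236,700 is €58,500 into a €90,000 phase-out range, leaving 31,500/90,000 of the credit: €1,140 × 31,500/90,000 = €399.
Total: €43 + €0 + €399 = €442.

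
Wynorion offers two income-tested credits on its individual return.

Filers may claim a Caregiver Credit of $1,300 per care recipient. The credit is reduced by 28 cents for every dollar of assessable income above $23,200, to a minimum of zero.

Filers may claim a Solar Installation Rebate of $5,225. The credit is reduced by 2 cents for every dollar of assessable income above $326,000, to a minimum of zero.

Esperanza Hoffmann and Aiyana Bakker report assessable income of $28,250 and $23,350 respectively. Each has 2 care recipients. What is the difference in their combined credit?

$1,372

Esperanza ($28,250): Caregiver Credit: base = 2 × $1,300 = $2,600. 28% of the $5,050 excess over $23,200 is $1,414; credit = $2,600 − $1,414 = $1,186. Solar Installation Rebate: $28,250 is at or below the $326,000 threshold, so the full $5,225 applies. total $1,186 + $5,225 = $6,411
Aiyana ($23,350): Caregiver Credit: base = 2 × $1,300 = $2,600. 28% of the $150 excess over $23,200 is $42; credit = $2,600 − $42 = $2,558. Solar Installation Rebate: $23,350 is at or below the $326,000 threshold, so the full $5,225 applies. total $2,558 + $5,225 = $7,783
Difference: |$6,411 − $7,783| = $1,372.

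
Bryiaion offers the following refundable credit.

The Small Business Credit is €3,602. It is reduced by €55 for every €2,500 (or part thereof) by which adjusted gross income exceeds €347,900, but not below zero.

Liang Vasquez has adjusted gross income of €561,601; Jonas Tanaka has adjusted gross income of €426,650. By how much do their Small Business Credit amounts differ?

Liang (€561,601): Small Business Credit: income exceeds €347,900 by €213,701 → 86 increments × €55 = €4,730 ≥ base, so the credit is €0.
Jonas (€426,650): Small Business Credit: income exceeds €347,900 by €78,750, which is 32 full-or-partial €2,500 increments; reduction = 32 × €55 = €1,760, leaving €1,842.
Difference: |€0 − €1,842| = €1,842.

€1,842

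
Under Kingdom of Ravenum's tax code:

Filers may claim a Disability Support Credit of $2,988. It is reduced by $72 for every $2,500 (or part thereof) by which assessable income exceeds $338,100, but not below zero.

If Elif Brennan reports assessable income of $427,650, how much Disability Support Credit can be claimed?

$396

Disability Support Credit: income exceeds $338,100 by $89,550, which is 36 full-or-partial $2,500 increments; reduction = 36 × $72 = $2,592, leaving $396.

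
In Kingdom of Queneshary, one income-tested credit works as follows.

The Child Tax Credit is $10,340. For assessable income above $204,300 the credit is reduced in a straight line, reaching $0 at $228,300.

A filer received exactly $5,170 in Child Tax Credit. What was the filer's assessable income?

$216,300

$5,170 is 5,170/10,340 of the full $10,340, so 5,170/10,340 of the $24,000 range has been used: income = $204,300 + $24,000 × 5,170/10,340 = $216,300.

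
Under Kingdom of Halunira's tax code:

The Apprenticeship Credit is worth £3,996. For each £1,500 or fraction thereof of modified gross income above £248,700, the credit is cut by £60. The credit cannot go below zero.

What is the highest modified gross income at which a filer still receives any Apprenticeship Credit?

After 66 increments the reduction is 66 × £60 = £3,960, leaving £36; one more increment wipes it out. Increment 66 ends at excess 66 × £1,500 = £99,000, so the highest qualifying income is £248,700 + £99,000 = £347,700.

£347,700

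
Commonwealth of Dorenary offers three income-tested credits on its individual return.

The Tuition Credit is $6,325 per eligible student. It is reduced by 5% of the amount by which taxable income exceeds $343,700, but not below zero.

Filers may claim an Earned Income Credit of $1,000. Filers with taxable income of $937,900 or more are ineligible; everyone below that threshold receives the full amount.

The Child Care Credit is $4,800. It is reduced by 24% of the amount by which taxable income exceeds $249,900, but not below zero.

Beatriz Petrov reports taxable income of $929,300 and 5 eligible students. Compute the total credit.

Tuition Credit: base = 5 × $6,325 = $31,625. 5% of the $585,600 excess over $343,700 is $29,280; credit = $31,625 − $29,280 = $2,345.
Earned Income Credit: $929,300 is below the $937,900 cutoff, so the full $1,000 applies.
Child Care Credit: 24% of the $679,400 excess over $249,900 is $163,056 ≥ base, so the credit is $0.
Total: $2,345 + $1,000 + $0 = $3,345.

$3,345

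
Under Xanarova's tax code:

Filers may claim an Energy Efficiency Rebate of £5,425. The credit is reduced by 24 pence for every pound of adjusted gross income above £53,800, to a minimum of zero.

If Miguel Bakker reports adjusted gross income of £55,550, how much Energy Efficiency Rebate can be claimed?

Energy Efficiency Rebate: 24% of the £1,750 excess over £53,800 is £420; credit = £5,425 − £420 = £5,005.

£5,005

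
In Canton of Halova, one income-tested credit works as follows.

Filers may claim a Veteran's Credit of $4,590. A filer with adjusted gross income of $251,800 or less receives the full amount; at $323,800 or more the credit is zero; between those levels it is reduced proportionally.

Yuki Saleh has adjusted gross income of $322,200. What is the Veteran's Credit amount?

Veteran's Credit: $322,200 is $70,400 into a $72,000 phase-out range, leaving 1,600/72,000 of the credit: $4,590 × 1,600/72,000 = $102.

$102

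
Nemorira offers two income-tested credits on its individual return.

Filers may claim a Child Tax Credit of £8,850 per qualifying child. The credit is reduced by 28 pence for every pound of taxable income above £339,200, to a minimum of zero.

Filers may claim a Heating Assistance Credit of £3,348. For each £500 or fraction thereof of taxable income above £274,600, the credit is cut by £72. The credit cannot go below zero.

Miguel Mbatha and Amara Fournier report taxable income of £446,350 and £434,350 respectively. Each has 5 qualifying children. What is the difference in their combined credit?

£3,360

Miguel (£446,350): Child Tax Credit: base = 5 × £8,850 = £44,250. 28% of the £107,150 excess over £339,200 is £30,002; credit = £44,250 − £30,002 = £14,248. Heating Assistance Credit: income exceeds £274,600 by £171,750 → 344 increments × £72 = £24,768 ≥ base, so the credit is £0. total £14,248 + £0 = £14,248
Amara (£434,350): Child Tax Credit: base = 5 × £8,850 = £44,250. 28% of the £95,150 excess over £339,200 is £26,642; credit = £44,250 − £26,642 = £17,608. Heating Assistance Credit: income exceeds £274,600 by £159,750 → 320 increments × £72 = £23,040 ≥ base, so the credit is £0. total £17,608 + £0 = £17,608
Difference: |£14,248 − £17,608| = £3,360.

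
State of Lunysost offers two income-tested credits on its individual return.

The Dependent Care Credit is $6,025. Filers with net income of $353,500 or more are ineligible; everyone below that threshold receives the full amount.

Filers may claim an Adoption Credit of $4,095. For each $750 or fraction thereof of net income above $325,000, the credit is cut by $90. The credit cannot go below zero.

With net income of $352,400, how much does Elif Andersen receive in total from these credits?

$6,790

Dependent Care Credit: $352,400 is below the $353,500 cutoff, so the full $6,025 applies.
Adoption Credit: income exceeds $325,000 by $27,400, which is 37 full-or-partial $750 increments; reduction = 37 × $90 = $3,330, leaving $765.
Total: $6,025 + $765 = $6,790.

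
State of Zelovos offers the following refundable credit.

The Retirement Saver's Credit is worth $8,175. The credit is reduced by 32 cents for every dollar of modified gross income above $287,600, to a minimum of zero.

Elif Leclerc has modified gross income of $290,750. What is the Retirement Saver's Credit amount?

Retirement Saver's Credit: 32% of the $3,150 excess over $287,600 is $1,008; credit = $8,175 − $1,008 = $7,167.

$7,167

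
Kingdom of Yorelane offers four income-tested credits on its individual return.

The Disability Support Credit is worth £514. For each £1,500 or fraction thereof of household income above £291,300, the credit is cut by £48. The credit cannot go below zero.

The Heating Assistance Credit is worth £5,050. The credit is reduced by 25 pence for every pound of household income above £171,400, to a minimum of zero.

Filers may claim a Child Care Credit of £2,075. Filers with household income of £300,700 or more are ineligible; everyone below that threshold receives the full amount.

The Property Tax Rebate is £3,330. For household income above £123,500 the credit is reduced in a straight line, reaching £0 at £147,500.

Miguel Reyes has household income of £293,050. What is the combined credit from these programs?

Disability Support Credit: income exceeds £291,300 by £1,750, which is 2 full-or-partial £1,500 increments; reduction = 2 × £48 = £96, leaving £418.
Heating Assistance Credit: 25% of the £121,650 excess over £171,400 is £30,412.50 ≥ base, so the credit is £0.
Child Care Credit: £293,050 is below the £300,700 cutoff, so the full £2,075 applies.
Property Tax Rebate: £293,050 is at or above £147,500, so the credit is £0.
Total: £418 + £0 + £2,075 + £0 = £2,493.

£2,493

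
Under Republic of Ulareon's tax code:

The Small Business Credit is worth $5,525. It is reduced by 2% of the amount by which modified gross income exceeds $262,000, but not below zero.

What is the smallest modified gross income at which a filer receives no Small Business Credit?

The credit falls by 2% of each dollar above $262,000, so it reaches zero when the excess is $5,525 / 2% = $276,250: income = $262,000 + $276,250 = $538,250.

$538,250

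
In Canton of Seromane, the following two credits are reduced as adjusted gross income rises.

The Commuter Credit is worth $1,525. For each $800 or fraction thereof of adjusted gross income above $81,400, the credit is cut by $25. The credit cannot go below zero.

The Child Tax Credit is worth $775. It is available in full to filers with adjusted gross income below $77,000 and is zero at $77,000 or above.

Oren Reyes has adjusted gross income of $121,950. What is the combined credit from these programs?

$250

Commuter Credit: income exceeds $81,400 by $40,550, which is 51 full-or-partial $800 increments; reduction = 51 × $25 = $1,275, leaving $250.
Child Tax Credit: $121,950 meets or exceeds the $77,000 cutoff, so the credit is $0.
Total: $250 + $0 = $250.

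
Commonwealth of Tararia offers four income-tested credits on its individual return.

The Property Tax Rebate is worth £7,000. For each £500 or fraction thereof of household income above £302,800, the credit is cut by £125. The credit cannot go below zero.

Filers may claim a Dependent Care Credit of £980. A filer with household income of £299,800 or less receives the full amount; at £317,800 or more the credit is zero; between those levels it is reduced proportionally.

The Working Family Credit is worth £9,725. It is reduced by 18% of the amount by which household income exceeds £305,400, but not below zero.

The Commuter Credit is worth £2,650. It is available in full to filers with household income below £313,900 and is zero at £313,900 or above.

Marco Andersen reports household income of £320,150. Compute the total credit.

£9,695

Property Tax Rebate: income exceeds £302,800 by £17,350, which is 35 full-or-partial £500 increments; reduction = 35 × £125 = £4,375, leaving £2,625.
Dependent Care Credit: £320,150 is at or above £317,800, so the credit is £0.
Working Family Credit: 18% of the £14,750 excess over £305,400 is £2,655; credit = £9,725 − £2,655 = £7,070.
Commuter Credit: £320,150 meets or exceeds the £313,900 cutoff, so the credit is £0.
Total: £2,625 + £0 + £7,070 + £0 = £9,695.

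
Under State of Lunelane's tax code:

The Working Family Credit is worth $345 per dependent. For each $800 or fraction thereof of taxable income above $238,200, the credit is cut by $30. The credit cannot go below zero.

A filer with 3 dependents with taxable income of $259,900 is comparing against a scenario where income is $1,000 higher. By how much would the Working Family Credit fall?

At $259,900 — base = 3 × $345 = $1,035. income exceeds $238,200 by $21,700, which is 28 full-or-partial $800 increments; reduction = 28 × $30 = $840, leaving $195.
At $260,900 — base = 3 × $345 = $1,035. income exceeds $238,200 by $22,700, which is 29 full-or-partial $800 increments; reduction = 29 × $30 = $870, leaving $165.
Lost: $195 − $165 = $30.

$30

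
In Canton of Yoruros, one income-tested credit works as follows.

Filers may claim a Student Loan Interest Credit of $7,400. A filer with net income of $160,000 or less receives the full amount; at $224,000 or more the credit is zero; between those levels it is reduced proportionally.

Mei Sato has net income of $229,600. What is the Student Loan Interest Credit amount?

Student Loan Interest Credit: $229,600 is at or above $224,000, so the credit is $0.

$0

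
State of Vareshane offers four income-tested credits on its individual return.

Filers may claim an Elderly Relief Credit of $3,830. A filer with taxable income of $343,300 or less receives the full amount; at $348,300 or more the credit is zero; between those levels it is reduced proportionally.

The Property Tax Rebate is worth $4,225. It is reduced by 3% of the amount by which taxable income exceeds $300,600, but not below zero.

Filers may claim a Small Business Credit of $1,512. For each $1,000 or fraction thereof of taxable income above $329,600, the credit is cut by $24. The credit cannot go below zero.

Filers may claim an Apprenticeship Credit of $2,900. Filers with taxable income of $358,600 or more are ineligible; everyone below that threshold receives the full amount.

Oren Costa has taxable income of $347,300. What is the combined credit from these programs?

$7,570

Elderly Relief Credit: $347,300 is $4,000 into a $5,000 phase-out range, leaving 1,000/5,000 of the credit: $3,830 × 1,000/5,000 = $766.
Property Tax Rebate: 3% of the $46,700 excess over $300,600 is $1,401; credit = $4,225 − $1,401 = $2,824.
Small Business Credit: income exceeds $329,600 by $17,700, which is 18 full-or-partial $1,000 increments; reduction = 18 × $24 = $432, leaving $1,080.
Apprenticeship Credit: $347,300 is below the $358,600 cutoff, so the full $2,900 applies.
Total: $766 + $2,824 + $1,080 + $2,900 = $7,570.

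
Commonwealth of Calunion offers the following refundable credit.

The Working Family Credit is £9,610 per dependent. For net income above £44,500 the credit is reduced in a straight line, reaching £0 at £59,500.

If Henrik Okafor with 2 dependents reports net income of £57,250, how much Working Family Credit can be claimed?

Working Family Credit: base = 2 × £9,610 = £19,220. £57,250 is £12,750 into a £15,000 phase-out range, leaving 2,250/15,000 of the credit: £19,220 × 2,250/15,000 = £2,883.

£2,883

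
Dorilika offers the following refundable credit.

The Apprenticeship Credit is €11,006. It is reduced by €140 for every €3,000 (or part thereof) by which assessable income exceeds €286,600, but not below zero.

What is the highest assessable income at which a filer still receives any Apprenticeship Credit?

After 78 increments the reduction is 78 × €140 = €10,920, leaving €86; one more increment wipes it out. Increment 78 ends at excess 78 × €3,000 = €234,000, so the highest qualifying income is €286,600 + €234,000 = €520,600.

€520,600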